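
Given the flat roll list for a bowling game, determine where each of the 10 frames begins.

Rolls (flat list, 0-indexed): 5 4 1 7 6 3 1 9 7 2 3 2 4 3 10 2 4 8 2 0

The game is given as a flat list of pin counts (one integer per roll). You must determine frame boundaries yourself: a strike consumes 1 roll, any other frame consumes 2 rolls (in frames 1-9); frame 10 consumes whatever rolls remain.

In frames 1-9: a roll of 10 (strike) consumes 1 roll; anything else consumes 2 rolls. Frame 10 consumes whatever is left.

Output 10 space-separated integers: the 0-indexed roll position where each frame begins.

Frame 1 starts at roll index 0: rolls=5,4 (sum=9), consumes 2 rolls
Frame 2 starts at roll index 2: rolls=1,7 (sum=8), consumes 2 rolls
Frame 3 starts at roll index 4: rolls=6,3 (sum=9), consumes 2 rolls
Frame 4 starts at roll index 6: rolls=1,9 (sum=10), consumes 2 rolls
Frame 5 starts at roll index 8: rolls=7,2 (sum=9), consumes 2 rolls
Frame 6 starts at roll index 10: rolls=3,2 (sum=5), consumes 2 rolls
Frame 7 starts at roll index 12: rolls=4,3 (sum=7), consumes 2 rolls
Frame 8 starts at roll index 14: roll=10 (strike), consumes 1 roll
Frame 9 starts at roll index 15: rolls=2,4 (sum=6), consumes 2 rolls
Frame 10 starts at roll index 17: 3 remaining rolls

Answer: 0 2 4 6 8 10 12 14 15 17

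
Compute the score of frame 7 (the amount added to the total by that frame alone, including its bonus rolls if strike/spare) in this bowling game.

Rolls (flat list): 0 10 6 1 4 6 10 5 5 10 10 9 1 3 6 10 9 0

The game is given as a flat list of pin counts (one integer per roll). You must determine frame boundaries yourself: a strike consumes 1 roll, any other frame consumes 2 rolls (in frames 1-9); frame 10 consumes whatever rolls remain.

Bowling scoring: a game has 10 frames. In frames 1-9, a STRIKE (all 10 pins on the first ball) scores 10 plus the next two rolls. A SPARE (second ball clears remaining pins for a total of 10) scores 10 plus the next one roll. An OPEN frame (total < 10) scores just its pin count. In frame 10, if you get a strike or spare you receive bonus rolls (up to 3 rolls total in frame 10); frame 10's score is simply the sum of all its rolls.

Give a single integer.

Answer: 20

Derivation:
Frame 1: SPARE (0+10=10). 10 + next roll (6) = 16. Cumulative: 16
Frame 2: OPEN (6+1=7). Cumulative: 23
Frame 3: SPARE (4+6=10). 10 + next roll (10) = 20. Cumulative: 43
Frame 4: STRIKE. 10 + next two rolls (5+5) = 20. Cumulative: 63
Frame 5: SPARE (5+5=10). 10 + next roll (10) = 20. Cumulative: 83
Frame 6: STRIKE. 10 + next two rolls (10+9) = 29. Cumulative: 112
Frame 7: STRIKE. 10 + next two rolls (9+1) = 20. Cumulative: 132
Frame 8: SPARE (9+1=10). 10 + next roll (3) = 13. Cumulative: 145
Frame 9: OPEN (3+6=9). Cumulative: 154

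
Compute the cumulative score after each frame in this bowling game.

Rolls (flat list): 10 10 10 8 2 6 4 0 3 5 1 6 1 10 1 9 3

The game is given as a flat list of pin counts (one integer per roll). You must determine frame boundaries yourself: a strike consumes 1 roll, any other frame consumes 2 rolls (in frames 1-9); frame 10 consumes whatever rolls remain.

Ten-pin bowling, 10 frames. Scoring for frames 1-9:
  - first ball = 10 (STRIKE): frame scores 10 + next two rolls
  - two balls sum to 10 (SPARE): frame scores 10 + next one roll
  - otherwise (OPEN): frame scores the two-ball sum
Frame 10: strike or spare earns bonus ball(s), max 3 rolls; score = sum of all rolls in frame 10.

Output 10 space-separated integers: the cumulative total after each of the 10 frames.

Answer: 30 58 78 94 104 107 113 120 140 153

Derivation:
Frame 1: STRIKE. 10 + next two rolls (10+10) = 30. Cumulative: 30
Frame 2: STRIKE. 10 + next two rolls (10+8) = 28. Cumulative: 58
Frame 3: STRIKE. 10 + next two rolls (8+2) = 20. Cumulative: 78
Frame 4: SPARE (8+2=10). 10 + next roll (6) = 16. Cumulative: 94
Frame 5: SPARE (6+4=10). 10 + next roll (0) = 10. Cumulative: 104
Frame 6: OPEN (0+3=3). Cumulative: 107
Frame 7: OPEN (5+1=6). Cumulative: 113
Frame 8: OPEN (6+1=7). Cumulative: 120
Frame 9: STRIKE. 10 + next two rolls (1+9) = 20. Cumulative: 140
Frame 10: SPARE. Sum of all frame-10 rolls (1+9+3) = 13. Cumulative: 153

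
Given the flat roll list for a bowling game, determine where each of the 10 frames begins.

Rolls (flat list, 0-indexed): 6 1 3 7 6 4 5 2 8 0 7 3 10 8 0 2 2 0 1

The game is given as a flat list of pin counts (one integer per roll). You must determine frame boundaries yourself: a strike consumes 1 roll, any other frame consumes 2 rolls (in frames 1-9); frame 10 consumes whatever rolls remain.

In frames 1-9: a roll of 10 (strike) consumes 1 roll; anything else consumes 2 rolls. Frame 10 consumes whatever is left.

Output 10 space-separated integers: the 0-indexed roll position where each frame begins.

Frame 1 starts at roll index 0: rolls=6,1 (sum=7), consumes 2 rolls
Frame 2 starts at roll index 2: rolls=3,7 (sum=10), consumes 2 rolls
Frame 3 starts at roll index 4: rolls=6,4 (sum=10), consumes 2 rolls
Frame 4 starts at roll index 6: rolls=5,2 (sum=7), consumes 2 rolls
Frame 5 starts at roll index 8: rolls=8,0 (sum=8), consumes 2 rolls
Frame 6 starts at roll index 10: rolls=7,3 (sum=10), consumes 2 rolls
Frame 7 starts at roll index 12: roll=10 (strike), consumes 1 roll
Frame 8 starts at roll index 13: rolls=8,0 (sum=8), consumes 2 rolls
Frame 9 starts at roll index 15: rolls=2,2 (sum=4), consumes 2 rolls
Frame 10 starts at roll index 17: 2 remaining rolls

Answer: 0 2 4 6 8 10 12 13 15 17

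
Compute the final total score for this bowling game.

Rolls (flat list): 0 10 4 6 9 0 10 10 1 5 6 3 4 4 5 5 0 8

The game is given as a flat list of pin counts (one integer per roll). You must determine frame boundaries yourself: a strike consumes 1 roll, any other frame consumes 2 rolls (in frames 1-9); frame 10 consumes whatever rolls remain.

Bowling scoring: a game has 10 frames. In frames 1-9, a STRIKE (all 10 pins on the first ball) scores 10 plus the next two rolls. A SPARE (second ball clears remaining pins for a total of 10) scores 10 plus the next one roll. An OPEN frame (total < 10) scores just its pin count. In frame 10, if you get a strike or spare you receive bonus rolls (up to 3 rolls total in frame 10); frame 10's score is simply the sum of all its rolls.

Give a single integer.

Frame 1: SPARE (0+10=10). 10 + next roll (4) = 14. Cumulative: 14
Frame 2: SPARE (4+6=10). 10 + next roll (9) = 19. Cumulative: 33
Frame 3: OPEN (9+0=9). Cumulative: 42
Frame 4: STRIKE. 10 + next two rolls (10+1) = 21. Cumulative: 63
Frame 5: STRIKE. 10 + next two rolls (1+5) = 16. Cumulative: 79
Frame 6: OPEN (1+5=6). Cumulative: 85
Frame 7: OPEN (6+3=9). Cumulative: 94
Frame 8: OPEN (4+4=8). Cumulative: 102
Frame 9: SPARE (5+5=10). 10 + next roll (0) = 10. Cumulative: 112
Frame 10: OPEN. Sum of all frame-10 rolls (0+8) = 8. Cumulative: 120

Answer: 120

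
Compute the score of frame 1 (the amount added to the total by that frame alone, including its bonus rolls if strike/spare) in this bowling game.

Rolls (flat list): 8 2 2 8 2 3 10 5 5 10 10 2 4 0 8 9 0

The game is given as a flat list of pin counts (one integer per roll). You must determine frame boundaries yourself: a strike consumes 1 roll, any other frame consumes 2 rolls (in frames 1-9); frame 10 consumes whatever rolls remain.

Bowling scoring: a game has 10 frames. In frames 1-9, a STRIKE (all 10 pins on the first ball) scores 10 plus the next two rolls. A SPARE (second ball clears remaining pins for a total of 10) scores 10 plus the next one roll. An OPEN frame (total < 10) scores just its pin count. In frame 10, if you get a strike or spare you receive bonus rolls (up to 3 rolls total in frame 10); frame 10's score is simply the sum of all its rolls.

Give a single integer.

Frame 1: SPARE (8+2=10). 10 + next roll (2) = 12. Cumulative: 12
Frame 2: SPARE (2+8=10). 10 + next roll (2) = 12. Cumulative: 24
Frame 3: OPEN (2+3=5). Cumulative: 29

Answer: 12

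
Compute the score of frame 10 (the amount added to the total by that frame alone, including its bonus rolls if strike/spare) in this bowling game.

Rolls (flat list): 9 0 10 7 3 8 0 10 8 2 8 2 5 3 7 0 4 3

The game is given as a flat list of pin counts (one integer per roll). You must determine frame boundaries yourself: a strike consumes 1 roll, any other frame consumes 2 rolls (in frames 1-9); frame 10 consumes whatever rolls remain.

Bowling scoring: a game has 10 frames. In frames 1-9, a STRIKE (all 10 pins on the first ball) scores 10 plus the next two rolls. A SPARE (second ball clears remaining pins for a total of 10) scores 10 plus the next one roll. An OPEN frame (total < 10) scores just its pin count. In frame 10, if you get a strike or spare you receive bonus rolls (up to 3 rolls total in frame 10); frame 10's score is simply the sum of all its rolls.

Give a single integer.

Frame 1: OPEN (9+0=9). Cumulative: 9
Frame 2: STRIKE. 10 + next two rolls (7+3) = 20. Cumulative: 29
Frame 3: SPARE (7+3=10). 10 + next roll (8) = 18. Cumulative: 47
Frame 4: OPEN (8+0=8). Cumulative: 55
Frame 5: STRIKE. 10 + next two rolls (8+2) = 20. Cumulative: 75
Frame 6: SPARE (8+2=10). 10 + next roll (8) = 18. Cumulative: 93
Frame 7: SPARE (8+2=10). 10 + next roll (5) = 15. Cumulative: 108
Frame 8: OPEN (5+3=8). Cumulative: 116
Frame 9: OPEN (7+0=7). Cumulative: 123
Frame 10: OPEN. Sum of all frame-10 rolls (4+3) = 7. Cumulative: 130

Answer: 7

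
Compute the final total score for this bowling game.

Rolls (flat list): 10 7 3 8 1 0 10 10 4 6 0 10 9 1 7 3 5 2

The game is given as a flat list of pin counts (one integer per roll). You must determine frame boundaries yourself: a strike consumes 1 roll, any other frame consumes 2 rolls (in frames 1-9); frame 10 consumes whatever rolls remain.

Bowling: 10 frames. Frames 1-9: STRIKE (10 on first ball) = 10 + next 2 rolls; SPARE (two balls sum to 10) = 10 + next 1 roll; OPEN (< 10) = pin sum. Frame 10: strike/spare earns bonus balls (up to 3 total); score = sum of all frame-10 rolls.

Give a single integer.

Frame 1: STRIKE. 10 + next two rolls (7+3) = 20. Cumulative: 20
Frame 2: SPARE (7+3=10). 10 + next roll (8) = 18. Cumulative: 38
Frame 3: OPEN (8+1=9). Cumulative: 47
Frame 4: SPARE (0+10=10). 10 + next roll (10) = 20. Cumulative: 67
Frame 5: STRIKE. 10 + next two rolls (4+6) = 20. Cumulative: 87
Frame 6: SPARE (4+6=10). 10 + next roll (0) = 10. Cumulative: 97
Frame 7: SPARE (0+10=10). 10 + next roll (9) = 19. Cumulative: 116
Frame 8: SPARE (9+1=10). 10 + next roll (7) = 17. Cumulative: 133
Frame 9: SPARE (7+3=10). 10 + next roll (5) = 15. Cumulative: 148
Frame 10: OPEN. Sum of all frame-10 rolls (5+2) = 7. Cumulative: 155

Answer: 155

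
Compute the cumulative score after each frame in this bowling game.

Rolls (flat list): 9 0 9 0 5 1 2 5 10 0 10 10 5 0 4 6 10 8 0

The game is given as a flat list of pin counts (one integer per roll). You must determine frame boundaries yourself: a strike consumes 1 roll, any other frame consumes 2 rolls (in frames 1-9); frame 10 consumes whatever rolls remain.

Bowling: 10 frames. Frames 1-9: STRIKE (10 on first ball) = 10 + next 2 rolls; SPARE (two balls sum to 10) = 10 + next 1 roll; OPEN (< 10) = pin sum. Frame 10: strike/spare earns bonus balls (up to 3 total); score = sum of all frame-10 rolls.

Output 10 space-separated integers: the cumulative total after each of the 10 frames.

Answer: 9 18 24 31 51 71 86 91 111 129

Derivation:
Frame 1: OPEN (9+0=9). Cumulative: 9
Frame 2: OPEN (9+0=9). Cumulative: 18
Frame 3: OPEN (5+1=6). Cumulative: 24
Frame 4: OPEN (2+5=7). Cumulative: 31
Frame 5: STRIKE. 10 + next two rolls (0+10) = 20. Cumulative: 51
Frame 6: SPARE (0+10=10). 10 + next roll (10) = 20. Cumulative: 71
Frame 7: STRIKE. 10 + next two rolls (5+0) = 15. Cumulative: 86
Frame 8: OPEN (5+0=5). Cumulative: 91
Frame 9: SPARE (4+6=10). 10 + next roll (10) = 20. Cumulative: 111
Frame 10: STRIKE. Sum of all frame-10 rolls (10+8+0) = 18. Cumulative: 129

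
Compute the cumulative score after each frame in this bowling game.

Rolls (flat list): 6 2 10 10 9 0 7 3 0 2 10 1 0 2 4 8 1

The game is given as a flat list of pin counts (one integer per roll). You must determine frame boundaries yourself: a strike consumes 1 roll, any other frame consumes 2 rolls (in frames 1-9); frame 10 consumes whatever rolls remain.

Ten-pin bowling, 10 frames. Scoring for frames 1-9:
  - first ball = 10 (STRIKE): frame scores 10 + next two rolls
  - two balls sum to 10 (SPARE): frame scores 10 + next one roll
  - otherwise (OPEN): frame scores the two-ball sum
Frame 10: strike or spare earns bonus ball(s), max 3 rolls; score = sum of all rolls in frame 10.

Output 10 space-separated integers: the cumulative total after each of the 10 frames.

Answer: 8 37 56 65 75 77 88 89 95 104

Derivation:
Frame 1: OPEN (6+2=8). Cumulative: 8
Frame 2: STRIKE. 10 + next two rolls (10+9) = 29. Cumulative: 37
Frame 3: STRIKE. 10 + next two rolls (9+0) = 19. Cumulative: 56
Frame 4: OPEN (9+0=9). Cumulative: 65
Frame 5: SPARE (7+3=10). 10 + next roll (0) = 10. Cumulative: 75
Frame 6: OPEN (0+2=2). Cumulative: 77
Frame 7: STRIKE. 10 + next two rolls (1+0) = 11. Cumulative: 88
Frame 8: OPEN (1+0=1). Cumulative: 89
Frame 9: OPEN (2+4=6). Cumulative: 95
Frame 10: OPEN. Sum of all frame-10 rolls (8+1) = 9. Cumulative: 104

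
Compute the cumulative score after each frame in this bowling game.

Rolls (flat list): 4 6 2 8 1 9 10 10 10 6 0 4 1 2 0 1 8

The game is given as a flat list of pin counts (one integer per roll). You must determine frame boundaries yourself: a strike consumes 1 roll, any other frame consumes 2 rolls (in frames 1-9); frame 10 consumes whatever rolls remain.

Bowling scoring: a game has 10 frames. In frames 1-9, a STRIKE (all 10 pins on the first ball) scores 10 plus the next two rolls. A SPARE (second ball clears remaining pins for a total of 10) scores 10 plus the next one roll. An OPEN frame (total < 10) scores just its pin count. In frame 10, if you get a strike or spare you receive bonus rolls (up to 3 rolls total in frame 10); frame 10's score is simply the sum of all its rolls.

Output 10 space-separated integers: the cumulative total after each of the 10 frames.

Answer: 12 23 43 73 99 115 121 126 128 137

Derivation:
Frame 1: SPARE (4+6=10). 10 + next roll (2) = 12. Cumulative: 12
Frame 2: SPARE (2+8=10). 10 + next roll (1) = 11. Cumulative: 23
Frame 3: SPARE (1+9=10). 10 + next roll (10) = 20. Cumulative: 43
Frame 4: STRIKE. 10 + next two rolls (10+10) = 30. Cumulative: 73
Frame 5: STRIKE. 10 + next two rolls (10+6) = 26. Cumulative: 99
Frame 6: STRIKE. 10 + next two rolls (6+0) = 16. Cumulative: 115
Frame 7: OPEN (6+0=6). Cumulative: 121
Frame 8: OPEN (4+1=5). Cumulative: 126
Frame 9: OPEN (2+0=2). Cumulative: 128
Frame 10: OPEN. Sum of all frame-10 rolls (1+8) = 9. Cumulative: 137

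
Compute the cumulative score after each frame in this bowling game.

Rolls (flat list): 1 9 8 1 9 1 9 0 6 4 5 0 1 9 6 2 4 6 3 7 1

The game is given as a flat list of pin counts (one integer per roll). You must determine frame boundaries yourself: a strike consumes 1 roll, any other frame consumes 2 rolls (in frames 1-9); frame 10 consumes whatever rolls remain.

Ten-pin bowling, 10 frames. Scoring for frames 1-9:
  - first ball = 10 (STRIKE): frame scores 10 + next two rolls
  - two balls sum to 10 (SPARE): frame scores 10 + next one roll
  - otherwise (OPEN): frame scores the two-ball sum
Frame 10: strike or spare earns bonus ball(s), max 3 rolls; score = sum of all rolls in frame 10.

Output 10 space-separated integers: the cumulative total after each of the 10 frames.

Answer: 18 27 46 55 70 75 91 99 112 123

Derivation:
Frame 1: SPARE (1+9=10). 10 + next roll (8) = 18. Cumulative: 18
Frame 2: OPEN (8+1=9). Cumulative: 27
Frame 3: SPARE (9+1=10). 10 + next roll (9) = 19. Cumulative: 46
Frame 4: OPEN (9+0=9). Cumulative: 55
Frame 5: SPARE (6+4=10). 10 + next roll (5) = 15. Cumulative: 70
Frame 6: OPEN (5+0=5). Cumulative: 75
Frame 7: SPARE (1+9=10). 10 + next roll (6) = 16. Cumulative: 91
Frame 8: OPEN (6+2=8). Cumulative: 99
Frame 9: SPARE (4+6=10). 10 + next roll (3) = 13. Cumulative: 112
Frame 10: SPARE. Sum of all frame-10 rolls (3+7+1) = 11. Cumulative: 123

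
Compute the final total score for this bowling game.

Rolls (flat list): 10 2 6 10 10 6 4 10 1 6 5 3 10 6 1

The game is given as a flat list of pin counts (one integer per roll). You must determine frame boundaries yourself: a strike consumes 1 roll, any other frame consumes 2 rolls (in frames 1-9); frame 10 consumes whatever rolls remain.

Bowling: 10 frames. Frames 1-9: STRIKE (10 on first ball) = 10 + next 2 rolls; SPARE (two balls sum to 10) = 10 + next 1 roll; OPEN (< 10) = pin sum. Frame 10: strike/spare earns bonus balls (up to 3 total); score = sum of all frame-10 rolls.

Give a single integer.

Frame 1: STRIKE. 10 + next two rolls (2+6) = 18. Cumulative: 18
Frame 2: OPEN (2+6=8). Cumulative: 26
Frame 3: STRIKE. 10 + next two rolls (10+6) = 26. Cumulative: 52
Frame 4: STRIKE. 10 + next two rolls (6+4) = 20. Cumulative: 72
Frame 5: SPARE (6+4=10). 10 + next roll (10) = 20. Cumulative: 92
Frame 6: STRIKE. 10 + next two rolls (1+6) = 17. Cumulative: 109
Frame 7: OPEN (1+6=7). Cumulative: 116
Frame 8: OPEN (5+3=8). Cumulative: 124
Frame 9: STRIKE. 10 + next two rolls (6+1) = 17. Cumulative: 141
Frame 10: OPEN. Sum of all frame-10 rolls (6+1) = 7. Cumulative: 148

Answer: 148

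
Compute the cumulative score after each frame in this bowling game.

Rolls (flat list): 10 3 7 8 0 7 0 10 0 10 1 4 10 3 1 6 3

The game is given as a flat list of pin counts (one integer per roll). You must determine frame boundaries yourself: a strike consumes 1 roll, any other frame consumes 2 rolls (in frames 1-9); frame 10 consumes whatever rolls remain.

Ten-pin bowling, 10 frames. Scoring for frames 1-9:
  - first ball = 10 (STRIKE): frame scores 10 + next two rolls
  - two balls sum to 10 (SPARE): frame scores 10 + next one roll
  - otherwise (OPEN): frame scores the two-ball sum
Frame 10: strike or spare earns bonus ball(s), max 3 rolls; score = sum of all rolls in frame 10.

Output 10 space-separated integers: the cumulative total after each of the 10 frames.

Frame 1: STRIKE. 10 + next two rolls (3+7) = 20. Cumulative: 20
Frame 2: SPARE (3+7=10). 10 + next roll (8) = 18. Cumulative: 38
Frame 3: OPEN (8+0=8). Cumulative: 46
Frame 4: OPEN (7+0=7). Cumulative: 53
Frame 5: STRIKE. 10 + next two rolls (0+10) = 20. Cumulative: 73
Frame 6: SPARE (0+10=10). 10 + next roll (1) = 11. Cumulative: 84
Frame 7: OPEN (1+4=5). Cumulative: 89
Frame 8: STRIKE. 10 + next two rolls (3+1) = 14. Cumulative: 103
Frame 9: OPEN (3+1=4). Cumulative: 107
Frame 10: OPEN. Sum of all frame-10 rolls (6+3) = 9. Cumulative: 116

Answer: 20 38 46 53 73 84 89 103 107 116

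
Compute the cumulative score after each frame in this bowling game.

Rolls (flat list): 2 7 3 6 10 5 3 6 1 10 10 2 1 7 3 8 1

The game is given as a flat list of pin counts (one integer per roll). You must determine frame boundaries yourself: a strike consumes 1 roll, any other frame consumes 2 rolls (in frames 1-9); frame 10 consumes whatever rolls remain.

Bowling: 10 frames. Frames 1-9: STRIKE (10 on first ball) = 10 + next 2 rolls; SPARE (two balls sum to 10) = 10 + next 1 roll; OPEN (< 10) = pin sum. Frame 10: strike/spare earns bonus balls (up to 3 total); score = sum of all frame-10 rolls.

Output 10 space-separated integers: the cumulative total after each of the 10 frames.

Frame 1: OPEN (2+7=9). Cumulative: 9
Frame 2: OPEN (3+6=9). Cumulative: 18
Frame 3: STRIKE. 10 + next two rolls (5+3) = 18. Cumulative: 36
Frame 4: OPEN (5+3=8). Cumulative: 44
Frame 5: OPEN (6+1=7). Cumulative: 51
Frame 6: STRIKE. 10 + next two rolls (10+2) = 22. Cumulative: 73
Frame 7: STRIKE. 10 + next two rolls (2+1) = 13. Cumulative: 86
Frame 8: OPEN (2+1=3). Cumulative: 89
Frame 9: SPARE (7+3=10). 10 + next roll (8) = 18. Cumulative: 107
Frame 10: OPEN. Sum of all frame-10 rolls (8+1) = 9. Cumulative: 116

Answer: 9 18 36 44 51 73 86 89 107 116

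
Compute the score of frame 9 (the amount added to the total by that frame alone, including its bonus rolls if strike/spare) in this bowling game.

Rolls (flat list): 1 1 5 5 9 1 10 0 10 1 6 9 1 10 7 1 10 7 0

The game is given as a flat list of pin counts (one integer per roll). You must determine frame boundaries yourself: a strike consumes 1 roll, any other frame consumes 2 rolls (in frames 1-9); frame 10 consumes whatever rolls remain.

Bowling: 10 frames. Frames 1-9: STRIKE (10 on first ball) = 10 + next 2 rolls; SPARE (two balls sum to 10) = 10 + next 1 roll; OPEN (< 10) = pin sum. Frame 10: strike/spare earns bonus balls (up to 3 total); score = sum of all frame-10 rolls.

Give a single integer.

Frame 1: OPEN (1+1=2). Cumulative: 2
Frame 2: SPARE (5+5=10). 10 + next roll (9) = 19. Cumulative: 21
Frame 3: SPARE (9+1=10). 10 + next roll (10) = 20. Cumulative: 41
Frame 4: STRIKE. 10 + next two rolls (0+10) = 20. Cumulative: 61
Frame 5: SPARE (0+10=10). 10 + next roll (1) = 11. Cumulative: 72
Frame 6: OPEN (1+6=7). Cumulative: 79
Frame 7: SPARE (9+1=10). 10 + next roll (10) = 20. Cumulative: 99
Frame 8: STRIKE. 10 + next two rolls (7+1) = 18. Cumulative: 117
Frame 9: OPEN (7+1=8). Cumulative: 125
Frame 10: STRIKE. Sum of all frame-10 rolls (10+7+0) = 17. Cumulative: 142

Answer: 8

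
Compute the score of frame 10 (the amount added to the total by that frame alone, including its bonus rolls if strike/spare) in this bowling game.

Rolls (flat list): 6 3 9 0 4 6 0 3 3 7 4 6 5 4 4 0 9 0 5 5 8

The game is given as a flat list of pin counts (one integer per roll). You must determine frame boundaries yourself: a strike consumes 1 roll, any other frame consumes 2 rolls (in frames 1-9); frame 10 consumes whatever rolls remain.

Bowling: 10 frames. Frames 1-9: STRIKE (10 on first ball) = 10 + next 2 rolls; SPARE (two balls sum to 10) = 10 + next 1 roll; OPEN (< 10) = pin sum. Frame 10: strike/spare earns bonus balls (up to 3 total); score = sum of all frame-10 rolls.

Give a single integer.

Frame 1: OPEN (6+3=9). Cumulative: 9
Frame 2: OPEN (9+0=9). Cumulative: 18
Frame 3: SPARE (4+6=10). 10 + next roll (0) = 10. Cumulative: 28
Frame 4: OPEN (0+3=3). Cumulative: 31
Frame 5: SPARE (3+7=10). 10 + next roll (4) = 14. Cumulative: 45
Frame 6: SPARE (4+6=10). 10 + next roll (5) = 15. Cumulative: 60
Frame 7: OPEN (5+4=9). Cumulative: 69
Frame 8: OPEN (4+0=4). Cumulative: 73
Frame 9: OPEN (9+0=9). Cumulative: 82
Frame 10: SPARE. Sum of all frame-10 rolls (5+5+8) = 18. Cumulative: 100

Answer: 18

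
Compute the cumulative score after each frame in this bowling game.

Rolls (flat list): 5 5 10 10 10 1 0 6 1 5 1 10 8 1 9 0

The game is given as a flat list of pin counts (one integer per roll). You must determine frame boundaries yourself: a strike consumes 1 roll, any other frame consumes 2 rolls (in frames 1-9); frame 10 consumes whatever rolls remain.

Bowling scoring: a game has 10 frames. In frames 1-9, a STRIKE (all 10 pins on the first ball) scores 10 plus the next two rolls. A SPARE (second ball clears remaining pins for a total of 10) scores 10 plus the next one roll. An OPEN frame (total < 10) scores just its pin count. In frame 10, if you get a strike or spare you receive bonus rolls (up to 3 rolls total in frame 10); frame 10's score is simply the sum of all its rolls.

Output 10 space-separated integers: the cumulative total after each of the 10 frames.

Frame 1: SPARE (5+5=10). 10 + next roll (10) = 20. Cumulative: 20
Frame 2: STRIKE. 10 + next two rolls (10+10) = 30. Cumulative: 50
Frame 3: STRIKE. 10 + next two rolls (10+1) = 21. Cumulative: 71
Frame 4: STRIKE. 10 + next two rolls (1+0) = 11. Cumulative: 82
Frame 5: OPEN (1+0=1). Cumulative: 83
Frame 6: OPEN (6+1=7). Cumulative: 90
Frame 7: OPEN (5+1=6). Cumulative: 96
Frame 8: STRIKE. 10 + next two rolls (8+1) = 19. Cumulative: 115
Frame 9: OPEN (8+1=9). Cumulative: 124
Frame 10: OPEN. Sum of all frame-10 rolls (9+0) = 9. Cumulative: 133

Answer: 20 50 71 82 83 90 96 115 124 133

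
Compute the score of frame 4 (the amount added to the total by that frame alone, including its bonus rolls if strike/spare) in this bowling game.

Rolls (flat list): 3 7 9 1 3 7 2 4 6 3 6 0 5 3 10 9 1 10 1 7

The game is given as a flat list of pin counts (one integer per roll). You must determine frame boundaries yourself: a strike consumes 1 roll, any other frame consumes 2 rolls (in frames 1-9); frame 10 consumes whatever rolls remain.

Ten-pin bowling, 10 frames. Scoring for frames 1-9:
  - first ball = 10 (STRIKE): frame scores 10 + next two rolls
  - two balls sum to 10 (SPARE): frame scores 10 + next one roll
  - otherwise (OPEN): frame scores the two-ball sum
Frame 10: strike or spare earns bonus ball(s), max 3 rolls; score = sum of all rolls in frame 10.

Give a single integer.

Frame 1: SPARE (3+7=10). 10 + next roll (9) = 19. Cumulative: 19
Frame 2: SPARE (9+1=10). 10 + next roll (3) = 13. Cumulative: 32
Frame 3: SPARE (3+7=10). 10 + next roll (2) = 12. Cumulative: 44
Frame 4: OPEN (2+4=6). Cumulative: 50
Frame 5: OPEN (6+3=9). Cumulative: 59
Frame 6: OPEN (6+0=6). Cumulative: 65

Answer: 6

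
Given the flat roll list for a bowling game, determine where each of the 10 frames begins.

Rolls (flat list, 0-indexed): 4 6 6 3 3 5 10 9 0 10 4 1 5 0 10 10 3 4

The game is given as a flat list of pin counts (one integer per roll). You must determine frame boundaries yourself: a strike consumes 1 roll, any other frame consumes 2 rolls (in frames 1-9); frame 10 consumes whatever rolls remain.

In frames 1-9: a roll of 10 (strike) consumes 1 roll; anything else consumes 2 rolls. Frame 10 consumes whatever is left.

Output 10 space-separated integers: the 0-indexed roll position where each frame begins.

Frame 1 starts at roll index 0: rolls=4,6 (sum=10), consumes 2 rolls
Frame 2 starts at roll index 2: rolls=6,3 (sum=9), consumes 2 rolls
Frame 3 starts at roll index 4: rolls=3,5 (sum=8), consumes 2 rolls
Frame 4 starts at roll index 6: roll=10 (strike), consumes 1 roll
Frame 5 starts at roll index 7: rolls=9,0 (sum=9), consumes 2 rolls
Frame 6 starts at roll index 9: roll=10 (strike), consumes 1 roll
Frame 7 starts at roll index 10: rolls=4,1 (sum=5), consumes 2 rolls
Frame 8 starts at roll index 12: rolls=5,0 (sum=5), consumes 2 rolls
Frame 9 starts at roll index 14: roll=10 (strike), consumes 1 roll
Frame 10 starts at roll index 15: 3 remaining rolls

Answer: 0 2 4 6 7 9 10 12 14 15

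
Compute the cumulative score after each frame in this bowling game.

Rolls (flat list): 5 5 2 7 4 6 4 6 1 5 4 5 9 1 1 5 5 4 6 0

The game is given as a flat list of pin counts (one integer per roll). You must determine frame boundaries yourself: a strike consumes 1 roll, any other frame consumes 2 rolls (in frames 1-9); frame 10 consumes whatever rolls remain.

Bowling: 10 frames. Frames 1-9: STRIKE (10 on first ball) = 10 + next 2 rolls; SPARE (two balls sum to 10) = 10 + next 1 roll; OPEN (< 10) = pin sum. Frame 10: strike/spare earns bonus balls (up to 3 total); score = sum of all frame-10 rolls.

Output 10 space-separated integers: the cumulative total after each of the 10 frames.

Answer: 12 21 35 46 52 61 72 78 87 93

Derivation:
Frame 1: SPARE (5+5=10). 10 + next roll (2) = 12. Cumulative: 12
Frame 2: OPEN (2+7=9). Cumulative: 21
Frame 3: SPARE (4+6=10). 10 + next roll (4) = 14. Cumulative: 35
Frame 4: SPARE (4+6=10). 10 + next roll (1) = 11. Cumulative: 46
Frame 5: OPEN (1+5=6). Cumulative: 52
Frame 6: OPEN (4+5=9). Cumulative: 61
Frame 7: SPARE (9+1=10). 10 + next roll (1) = 11. Cumulative: 72
Frame 8: OPEN (1+5=6). Cumulative: 78
Frame 9: OPEN (5+4=9). Cumulative: 87
Frame 10: OPEN. Sum of all frame-10 rolls (6+0) = 6. Cumulative: 93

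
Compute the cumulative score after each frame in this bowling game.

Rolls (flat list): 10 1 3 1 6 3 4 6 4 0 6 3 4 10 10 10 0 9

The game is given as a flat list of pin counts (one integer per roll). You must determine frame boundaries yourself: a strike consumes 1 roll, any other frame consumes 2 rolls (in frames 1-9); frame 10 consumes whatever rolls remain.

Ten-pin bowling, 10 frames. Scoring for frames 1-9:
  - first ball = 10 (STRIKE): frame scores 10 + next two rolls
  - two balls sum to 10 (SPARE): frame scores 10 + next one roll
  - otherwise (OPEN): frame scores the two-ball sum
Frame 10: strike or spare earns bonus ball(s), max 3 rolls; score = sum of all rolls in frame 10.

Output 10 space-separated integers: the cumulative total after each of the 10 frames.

Frame 1: STRIKE. 10 + next two rolls (1+3) = 14. Cumulative: 14
Frame 2: OPEN (1+3=4). Cumulative: 18
Frame 3: OPEN (1+6=7). Cumulative: 25
Frame 4: OPEN (3+4=7). Cumulative: 32
Frame 5: SPARE (6+4=10). 10 + next roll (0) = 10. Cumulative: 42
Frame 6: OPEN (0+6=6). Cumulative: 48
Frame 7: OPEN (3+4=7). Cumulative: 55
Frame 8: STRIKE. 10 + next two rolls (10+10) = 30. Cumulative: 85
Frame 9: STRIKE. 10 + next two rolls (10+0) = 20. Cumulative: 105
Frame 10: STRIKE. Sum of all frame-10 rolls (10+0+9) = 19. Cumulative: 124

Answer: 14 18 25 32 42 48 55 85 105 124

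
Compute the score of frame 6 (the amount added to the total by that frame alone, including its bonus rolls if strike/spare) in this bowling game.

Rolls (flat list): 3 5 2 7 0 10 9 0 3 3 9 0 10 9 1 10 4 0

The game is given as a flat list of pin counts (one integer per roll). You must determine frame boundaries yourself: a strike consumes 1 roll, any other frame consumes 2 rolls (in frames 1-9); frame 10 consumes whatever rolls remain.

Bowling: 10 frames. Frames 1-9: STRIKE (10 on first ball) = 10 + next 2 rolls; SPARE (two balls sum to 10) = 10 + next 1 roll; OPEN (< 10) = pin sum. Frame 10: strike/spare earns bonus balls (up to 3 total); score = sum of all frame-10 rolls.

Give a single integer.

Answer: 9

Derivation:
Frame 1: OPEN (3+5=8). Cumulative: 8
Frame 2: OPEN (2+7=9). Cumulative: 17
Frame 3: SPARE (0+10=10). 10 + next roll (9) = 19. Cumulative: 36
Frame 4: OPEN (9+0=9). Cumulative: 45
Frame 5: OPEN (3+3=6). Cumulative: 51
Frame 6: OPEN (9+0=9). Cumulative: 60
Frame 7: STRIKE. 10 + next two rolls (9+1) = 20. Cumulative: 80
Frame 8: SPARE (9+1=10). 10 + next roll (10) = 20. Cumulative: 100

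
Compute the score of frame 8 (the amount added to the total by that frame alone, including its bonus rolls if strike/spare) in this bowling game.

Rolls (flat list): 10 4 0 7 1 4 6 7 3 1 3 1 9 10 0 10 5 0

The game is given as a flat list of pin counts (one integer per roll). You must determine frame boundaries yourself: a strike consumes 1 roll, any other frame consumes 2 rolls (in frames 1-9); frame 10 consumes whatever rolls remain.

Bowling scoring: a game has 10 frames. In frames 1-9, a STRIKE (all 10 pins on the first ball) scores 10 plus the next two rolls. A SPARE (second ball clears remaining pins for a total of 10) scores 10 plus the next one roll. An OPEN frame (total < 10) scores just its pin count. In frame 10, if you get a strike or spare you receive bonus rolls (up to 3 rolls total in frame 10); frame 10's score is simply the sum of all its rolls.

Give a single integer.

Answer: 20

Derivation:
Frame 1: STRIKE. 10 + next two rolls (4+0) = 14. Cumulative: 14
Frame 2: OPEN (4+0=4). Cumulative: 18
Frame 3: OPEN (7+1=8). Cumulative: 26
Frame 4: SPARE (4+6=10). 10 + next roll (7) = 17. Cumulative: 43
Frame 5: SPARE (7+3=10). 10 + next roll (1) = 11. Cumulative: 54
Frame 6: OPEN (1+3=4). Cumulative: 58
Frame 7: SPARE (1+9=10). 10 + next roll (10) = 20. Cumulative: 78
Frame 8: STRIKE. 10 + next two rolls (0+10) = 20. Cumulative: 98
Frame 9: SPARE (0+10=10). 10 + next roll (5) = 15. Cumulative: 113
Frame 10: OPEN. Sum of all frame-10 rolls (5+0) = 5. Cumulative: 118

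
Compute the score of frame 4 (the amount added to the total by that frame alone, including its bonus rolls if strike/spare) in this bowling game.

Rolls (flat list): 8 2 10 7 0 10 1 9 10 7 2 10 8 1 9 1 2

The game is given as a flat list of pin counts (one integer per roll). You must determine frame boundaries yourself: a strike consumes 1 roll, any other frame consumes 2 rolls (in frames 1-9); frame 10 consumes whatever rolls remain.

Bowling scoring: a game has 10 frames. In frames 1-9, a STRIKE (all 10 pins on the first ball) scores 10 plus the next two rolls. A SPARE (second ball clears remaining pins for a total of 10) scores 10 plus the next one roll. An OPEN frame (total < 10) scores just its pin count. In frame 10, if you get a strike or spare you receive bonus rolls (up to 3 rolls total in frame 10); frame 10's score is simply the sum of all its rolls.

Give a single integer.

Answer: 20

Derivation:
Frame 1: SPARE (8+2=10). 10 + next roll (10) = 20. Cumulative: 20
Frame 2: STRIKE. 10 + next two rolls (7+0) = 17. Cumulative: 37
Frame 3: OPEN (7+0=7). Cumulative: 44
Frame 4: STRIKE. 10 + next two rolls (1+9) = 20. Cumulative: 64
Frame 5: SPARE (1+9=10). 10 + next roll (10) = 20. Cumulative: 84
Frame 6: STRIKE. 10 + next two rolls (7+2) = 19. Cumulative: 103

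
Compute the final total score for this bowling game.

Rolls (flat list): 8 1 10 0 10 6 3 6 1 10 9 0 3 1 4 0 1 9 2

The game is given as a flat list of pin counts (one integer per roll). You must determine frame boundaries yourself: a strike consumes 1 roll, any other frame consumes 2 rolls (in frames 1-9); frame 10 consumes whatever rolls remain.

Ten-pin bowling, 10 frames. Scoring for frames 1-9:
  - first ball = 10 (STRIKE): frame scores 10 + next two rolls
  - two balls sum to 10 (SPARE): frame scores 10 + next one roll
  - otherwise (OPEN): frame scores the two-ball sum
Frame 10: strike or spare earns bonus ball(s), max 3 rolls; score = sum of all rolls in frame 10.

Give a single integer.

Frame 1: OPEN (8+1=9). Cumulative: 9
Frame 2: STRIKE. 10 + next two rolls (0+10) = 20. Cumulative: 29
Frame 3: SPARE (0+10=10). 10 + next roll (6) = 16. Cumulative: 45
Frame 4: OPEN (6+3=9). Cumulative: 54
Frame 5: OPEN (6+1=7). Cumulative: 61
Frame 6: STRIKE. 10 + next two rolls (9+0) = 19. Cumulative: 80
Frame 7: OPEN (9+0=9). Cumulative: 89
Frame 8: OPEN (3+1=4). Cumulative: 93
Frame 9: OPEN (4+0=4). Cumulative: 97
Frame 10: SPARE. Sum of all frame-10 rolls (1+9+2) = 12. Cumulative: 109

Answer: 109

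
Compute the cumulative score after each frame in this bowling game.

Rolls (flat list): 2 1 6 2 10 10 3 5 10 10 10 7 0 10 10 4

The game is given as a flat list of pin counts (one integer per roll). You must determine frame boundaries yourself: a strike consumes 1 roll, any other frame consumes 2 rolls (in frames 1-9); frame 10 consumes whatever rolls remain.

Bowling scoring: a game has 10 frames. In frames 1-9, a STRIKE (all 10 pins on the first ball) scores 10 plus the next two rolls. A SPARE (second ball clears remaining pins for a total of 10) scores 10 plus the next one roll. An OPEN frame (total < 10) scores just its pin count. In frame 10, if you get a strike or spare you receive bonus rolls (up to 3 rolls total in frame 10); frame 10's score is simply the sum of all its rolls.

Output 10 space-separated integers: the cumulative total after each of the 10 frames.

Answer: 3 11 34 52 60 90 117 134 141 165

Derivation:
Frame 1: OPEN (2+1=3). Cumulative: 3
Frame 2: OPEN (6+2=8). Cumulative: 11
Frame 3: STRIKE. 10 + next two rolls (10+3) = 23. Cumulative: 34
Frame 4: STRIKE. 10 + next two rolls (3+5) = 18. Cumulative: 52
Frame 5: OPEN (3+5=8). Cumulative: 60
Frame 6: STRIKE. 10 + next two rolls (10+10) = 30. Cumulative: 90
Frame 7: STRIKE. 10 + next two rolls (10+7) = 27. Cumulative: 117
Frame 8: STRIKE. 10 + next two rolls (7+0) = 17. Cumulative: 134
Frame 9: OPEN (7+0=7). Cumulative: 141
Frame 10: STRIKE. Sum of all frame-10 rolls (10+10+4) = 24. Cumulative: 165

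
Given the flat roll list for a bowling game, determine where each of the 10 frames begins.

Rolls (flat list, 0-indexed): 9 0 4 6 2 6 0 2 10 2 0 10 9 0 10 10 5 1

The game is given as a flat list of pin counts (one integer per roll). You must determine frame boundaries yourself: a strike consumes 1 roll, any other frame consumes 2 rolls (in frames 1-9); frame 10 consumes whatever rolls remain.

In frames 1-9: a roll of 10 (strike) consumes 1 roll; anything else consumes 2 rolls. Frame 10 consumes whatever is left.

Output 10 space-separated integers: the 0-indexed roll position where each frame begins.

Answer: 0 2 4 6 8 9 11 12 14 15

Derivation:
Frame 1 starts at roll index 0: rolls=9,0 (sum=9), consumes 2 rolls
Frame 2 starts at roll index 2: rolls=4,6 (sum=10), consumes 2 rolls
Frame 3 starts at roll index 4: rolls=2,6 (sum=8), consumes 2 rolls
Frame 4 starts at roll index 6: rolls=0,2 (sum=2), consumes 2 rolls
Frame 5 starts at roll index 8: roll=10 (strike), consumes 1 roll
Frame 6 starts at roll index 9: rolls=2,0 (sum=2), consumes 2 rolls
Frame 7 starts at roll index 11: roll=10 (strike), consumes 1 roll
Frame 8 starts at roll index 12: rolls=9,0 (sum=9), consumes 2 rolls
Frame 9 starts at roll index 14: roll=10 (strike), consumes 1 roll
Frame 10 starts at roll index 15: 3 remaining rolls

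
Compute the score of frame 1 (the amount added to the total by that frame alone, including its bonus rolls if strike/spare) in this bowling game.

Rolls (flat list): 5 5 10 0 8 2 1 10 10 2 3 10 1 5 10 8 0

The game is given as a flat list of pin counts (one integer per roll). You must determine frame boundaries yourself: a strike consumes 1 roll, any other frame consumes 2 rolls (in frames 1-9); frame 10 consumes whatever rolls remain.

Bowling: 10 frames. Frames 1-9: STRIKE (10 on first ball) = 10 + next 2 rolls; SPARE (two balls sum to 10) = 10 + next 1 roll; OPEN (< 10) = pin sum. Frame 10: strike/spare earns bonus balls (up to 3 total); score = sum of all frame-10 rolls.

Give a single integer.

Frame 1: SPARE (5+5=10). 10 + next roll (10) = 20. Cumulative: 20
Frame 2: STRIKE. 10 + next two rolls (0+8) = 18. Cumulative: 38
Frame 3: OPEN (0+8=8). Cumulative: 46

Answer: 20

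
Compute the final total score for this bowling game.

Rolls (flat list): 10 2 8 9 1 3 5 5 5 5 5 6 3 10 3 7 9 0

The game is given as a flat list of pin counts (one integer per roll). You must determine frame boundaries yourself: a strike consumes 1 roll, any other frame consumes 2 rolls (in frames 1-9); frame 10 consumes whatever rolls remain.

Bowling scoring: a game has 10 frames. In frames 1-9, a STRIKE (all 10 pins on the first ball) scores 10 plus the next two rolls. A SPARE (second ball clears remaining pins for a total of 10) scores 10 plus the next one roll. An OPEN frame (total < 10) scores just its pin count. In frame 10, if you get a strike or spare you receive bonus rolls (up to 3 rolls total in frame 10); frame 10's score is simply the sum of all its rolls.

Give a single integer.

Frame 1: STRIKE. 10 + next two rolls (2+8) = 20. Cumulative: 20
Frame 2: SPARE (2+8=10). 10 + next roll (9) = 19. Cumulative: 39
Frame 3: SPARE (9+1=10). 10 + next roll (3) = 13. Cumulative: 52
Frame 4: OPEN (3+5=8). Cumulative: 60
Frame 5: SPARE (5+5=10). 10 + next roll (5) = 15. Cumulative: 75
Frame 6: SPARE (5+5=10). 10 + next roll (6) = 16. Cumulative: 91
Frame 7: OPEN (6+3=9). Cumulative: 100
Frame 8: STRIKE. 10 + next two rolls (3+7) = 20. Cumulative: 120
Frame 9: SPARE (3+7=10). 10 + next roll (9) = 19. Cumulative: 139
Frame 10: OPEN. Sum of all frame-10 rolls (9+0) = 9. Cumulative: 148

Answer: 148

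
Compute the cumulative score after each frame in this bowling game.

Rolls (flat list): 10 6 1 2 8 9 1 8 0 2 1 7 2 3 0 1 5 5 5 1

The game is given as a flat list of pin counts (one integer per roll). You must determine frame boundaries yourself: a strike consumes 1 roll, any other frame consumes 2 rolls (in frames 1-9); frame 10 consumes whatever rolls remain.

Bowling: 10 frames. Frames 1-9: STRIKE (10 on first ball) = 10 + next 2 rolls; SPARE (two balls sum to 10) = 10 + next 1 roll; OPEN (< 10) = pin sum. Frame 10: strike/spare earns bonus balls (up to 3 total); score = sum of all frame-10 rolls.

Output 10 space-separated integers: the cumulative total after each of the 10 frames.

Answer: 17 24 43 61 69 72 81 84 90 101

Derivation:
Frame 1: STRIKE. 10 + next two rolls (6+1) = 17. Cumulative: 17
Frame 2: OPEN (6+1=7). Cumulative: 24
Frame 3: SPARE (2+8=10). 10 + next roll (9) = 19. Cumulative: 43
Frame 4: SPARE (9+1=10). 10 + next roll (8) = 18. Cumulative: 61
Frame 5: OPEN (8+0=8). Cumulative: 69
Frame 6: OPEN (2+1=3). Cumulative: 72
Frame 7: OPEN (7+2=9). Cumulative: 81
Frame 8: OPEN (3+0=3). Cumulative: 84
Frame 9: OPEN (1+5=6). Cumulative: 90
Frame 10: SPARE. Sum of all frame-10 rolls (5+5+1) = 11. Cumulative: 101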